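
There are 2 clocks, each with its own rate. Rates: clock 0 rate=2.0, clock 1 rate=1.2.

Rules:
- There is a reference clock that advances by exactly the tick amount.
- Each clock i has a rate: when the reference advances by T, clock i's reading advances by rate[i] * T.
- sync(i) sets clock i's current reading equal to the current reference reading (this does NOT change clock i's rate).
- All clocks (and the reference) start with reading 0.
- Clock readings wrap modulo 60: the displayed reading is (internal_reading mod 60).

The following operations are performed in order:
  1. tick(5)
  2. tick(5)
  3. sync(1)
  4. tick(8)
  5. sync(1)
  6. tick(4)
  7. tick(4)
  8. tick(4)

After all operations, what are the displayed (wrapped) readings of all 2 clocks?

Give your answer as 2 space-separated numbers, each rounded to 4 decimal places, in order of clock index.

After op 1 tick(5): ref=5.0000 raw=[10.0000 6.0000]
After op 2 tick(5): ref=10.0000 raw=[20.0000 12.0000]
After op 3 sync(1): ref=10.0000 raw=[20.0000 10.0000]
After op 4 tick(8): ref=18.0000 raw=[36.0000 19.6000]
After op 5 sync(1): ref=18.0000 raw=[36.0000 18.0000]
After op 6 tick(4): ref=22.0000 raw=[44.0000 22.8000]
After op 7 tick(4): ref=26.0000 raw=[52.0000 27.6000]
After op 8 tick(4): ref=30.0000 raw=[60.0000 32.4000]
Wrap final raw readings (mod 60): 60.0000 mod 60 = 0.0000; 32.4000 mod 60 = 32.4000

Answer: 0.0000 32.4000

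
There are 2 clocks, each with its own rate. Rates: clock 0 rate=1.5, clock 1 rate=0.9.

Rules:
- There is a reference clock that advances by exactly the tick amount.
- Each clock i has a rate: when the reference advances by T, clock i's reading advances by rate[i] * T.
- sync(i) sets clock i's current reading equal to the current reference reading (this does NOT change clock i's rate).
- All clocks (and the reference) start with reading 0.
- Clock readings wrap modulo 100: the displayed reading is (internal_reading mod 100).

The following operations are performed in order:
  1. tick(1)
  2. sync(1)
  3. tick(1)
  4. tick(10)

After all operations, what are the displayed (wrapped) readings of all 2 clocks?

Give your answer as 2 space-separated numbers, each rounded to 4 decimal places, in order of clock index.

Answer: 18.0000 10.9000

Derivation:
After op 1 tick(1): ref=1.0000 raw=[1.5000 0.9000]
After op 2 sync(1): ref=1.0000 raw=[1.5000 1.0000]
After op 3 tick(1): ref=2.0000 raw=[3.0000 1.9000]
After op 4 tick(10): ref=12.0000 raw=[18.0000 10.9000]
Wrap final raw readings (mod 100): 18.0000 mod 100 = 18.0000; 10.9000 mod 100 = 10.9000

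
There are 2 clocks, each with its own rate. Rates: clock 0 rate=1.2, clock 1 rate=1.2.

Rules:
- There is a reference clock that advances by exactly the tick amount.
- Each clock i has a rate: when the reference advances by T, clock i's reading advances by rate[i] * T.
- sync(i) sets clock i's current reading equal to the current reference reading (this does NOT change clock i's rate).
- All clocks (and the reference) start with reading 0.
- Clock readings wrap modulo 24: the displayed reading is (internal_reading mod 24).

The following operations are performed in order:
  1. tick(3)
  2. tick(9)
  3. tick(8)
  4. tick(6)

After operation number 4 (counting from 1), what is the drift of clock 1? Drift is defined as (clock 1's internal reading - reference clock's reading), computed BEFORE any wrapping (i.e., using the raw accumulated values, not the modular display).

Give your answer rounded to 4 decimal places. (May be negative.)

Answer: 5.2000

Derivation:
After op 1 tick(3): ref=3.0000 raw=[3.6000 3.6000]
After op 2 tick(9): ref=12.0000 raw=[14.4000 14.4000]
After op 3 tick(8): ref=20.0000 raw=[24.0000 24.0000]
After op 4 tick(6): ref=26.0000 raw=[31.2000 31.2000]
Drift of clock 1 after op 4: 31.2000 - 26.0000 = 5.2000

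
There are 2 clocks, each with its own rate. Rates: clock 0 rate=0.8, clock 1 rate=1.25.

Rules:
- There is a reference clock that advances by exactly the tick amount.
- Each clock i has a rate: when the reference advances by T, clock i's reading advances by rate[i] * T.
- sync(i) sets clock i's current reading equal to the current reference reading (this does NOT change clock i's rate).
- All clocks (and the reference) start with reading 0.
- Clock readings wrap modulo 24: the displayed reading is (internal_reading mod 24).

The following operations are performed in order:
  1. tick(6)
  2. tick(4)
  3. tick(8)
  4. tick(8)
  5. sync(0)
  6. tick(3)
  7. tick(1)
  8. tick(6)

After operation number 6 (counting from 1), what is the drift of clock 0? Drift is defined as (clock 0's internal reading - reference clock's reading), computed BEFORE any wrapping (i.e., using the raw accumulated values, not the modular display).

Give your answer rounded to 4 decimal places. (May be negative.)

Answer: -0.6000

Derivation:
After op 1 tick(6): ref=6.0000 raw=[4.8000 7.5000]
After op 2 tick(4): ref=10.0000 raw=[8.0000 12.5000]
After op 3 tick(8): ref=18.0000 raw=[14.4000 22.5000]
After op 4 tick(8): ref=26.0000 raw=[20.8000 32.5000]
After op 5 sync(0): ref=26.0000 raw=[26.0000 32.5000]
After op 6 tick(3): ref=29.0000 raw=[28.4000 36.2500]
Drift of clock 0 after op 6: 28.4000 - 29.0000 = -0.6000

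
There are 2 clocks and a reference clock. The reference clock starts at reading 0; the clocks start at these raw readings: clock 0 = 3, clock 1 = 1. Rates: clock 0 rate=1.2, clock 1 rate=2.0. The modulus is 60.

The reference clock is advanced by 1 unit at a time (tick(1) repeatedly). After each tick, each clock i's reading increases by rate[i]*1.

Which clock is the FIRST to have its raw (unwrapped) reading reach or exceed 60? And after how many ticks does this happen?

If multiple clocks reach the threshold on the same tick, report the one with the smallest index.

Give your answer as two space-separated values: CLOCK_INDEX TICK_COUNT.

clock 0: start=3, rate=1.2, needs 60-3 = 57; ticks = ceil(57/1.2) = ceil(47.5000) = 48; reading at tick 48 = 3 + 1.2*48 = 60.6000
clock 1: start=1, rate=2.0, needs 60-1 = 59; ticks = ceil(59/2.0) = ceil(29.5000) = 30; reading at tick 30 = 1 + 2.0*30 = 61.0000
Minimum tick count = 30; winners = [1]; smallest index = 1

Answer: 1 30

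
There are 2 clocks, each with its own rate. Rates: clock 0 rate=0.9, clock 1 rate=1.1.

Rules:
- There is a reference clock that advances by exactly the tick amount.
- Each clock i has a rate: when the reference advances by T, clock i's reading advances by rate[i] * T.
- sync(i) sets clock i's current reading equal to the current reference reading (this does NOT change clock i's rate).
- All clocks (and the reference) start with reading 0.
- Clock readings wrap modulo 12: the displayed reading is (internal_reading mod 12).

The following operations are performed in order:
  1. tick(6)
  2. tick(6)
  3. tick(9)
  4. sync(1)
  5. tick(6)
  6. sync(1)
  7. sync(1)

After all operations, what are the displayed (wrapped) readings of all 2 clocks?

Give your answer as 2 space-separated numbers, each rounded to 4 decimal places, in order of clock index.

Answer: 0.3000 3.0000

Derivation:
After op 1 tick(6): ref=6.0000 raw=[5.4000 6.6000]
After op 2 tick(6): ref=12.0000 raw=[10.8000 13.2000]
After op 3 tick(9): ref=21.0000 raw=[18.9000 23.1000]
After op 4 sync(1): ref=21.0000 raw=[18.9000 21.0000]
After op 5 tick(6): ref=27.0000 raw=[24.3000 27.6000]
After op 6 sync(1): ref=27.0000 raw=[24.3000 27.0000]
After op 7 sync(1): ref=27.0000 raw=[24.3000 27.0000]
Wrap final raw readings (mod 12): 24.3000 mod 12 = 0.3000; 27.0000 mod 12 = 3.0000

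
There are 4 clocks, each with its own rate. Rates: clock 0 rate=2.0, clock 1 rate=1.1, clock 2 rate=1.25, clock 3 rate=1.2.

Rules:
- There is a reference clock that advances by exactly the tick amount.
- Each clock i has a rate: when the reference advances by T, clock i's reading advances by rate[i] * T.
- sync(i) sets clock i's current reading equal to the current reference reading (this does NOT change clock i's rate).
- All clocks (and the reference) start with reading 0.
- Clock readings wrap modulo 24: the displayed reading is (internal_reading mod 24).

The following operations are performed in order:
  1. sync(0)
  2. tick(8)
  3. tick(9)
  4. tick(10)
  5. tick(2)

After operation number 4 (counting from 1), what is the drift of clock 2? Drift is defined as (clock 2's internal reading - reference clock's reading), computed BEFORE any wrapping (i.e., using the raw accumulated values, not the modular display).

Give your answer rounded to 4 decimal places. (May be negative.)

After op 1 sync(0): ref=0.0000 raw=[0.0000 0.0000 0.0000 0.0000]
After op 2 tick(8): ref=8.0000 raw=[16.0000 8.8000 10.0000 9.6000]
After op 3 tick(9): ref=17.0000 raw=[34.0000 18.7000 21.2500 20.4000]
After op 4 tick(10): ref=27.0000 raw=[54.0000 29.7000 33.7500 32.4000]
Drift of clock 2 after op 4: 33.7500 - 27.0000 = 6.7500

Answer: 6.7500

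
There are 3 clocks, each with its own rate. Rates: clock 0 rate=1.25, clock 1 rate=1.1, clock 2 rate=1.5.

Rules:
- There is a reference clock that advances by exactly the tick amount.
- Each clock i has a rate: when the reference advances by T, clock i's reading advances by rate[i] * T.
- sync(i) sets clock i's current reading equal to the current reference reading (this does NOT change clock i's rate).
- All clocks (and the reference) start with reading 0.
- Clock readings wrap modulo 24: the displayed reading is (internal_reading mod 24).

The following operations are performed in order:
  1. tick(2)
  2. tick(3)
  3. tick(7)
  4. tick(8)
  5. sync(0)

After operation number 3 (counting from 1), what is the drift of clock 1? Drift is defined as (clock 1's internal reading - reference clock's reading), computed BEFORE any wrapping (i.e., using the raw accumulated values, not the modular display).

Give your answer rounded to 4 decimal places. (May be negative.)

After op 1 tick(2): ref=2.0000 raw=[2.5000 2.2000 3.0000]
After op 2 tick(3): ref=5.0000 raw=[6.2500 5.5000 7.5000]
After op 3 tick(7): ref=12.0000 raw=[15.0000 13.2000 18.0000]
Drift of clock 1 after op 3: 13.2000 - 12.0000 = 1.2000

Answer: 1.2000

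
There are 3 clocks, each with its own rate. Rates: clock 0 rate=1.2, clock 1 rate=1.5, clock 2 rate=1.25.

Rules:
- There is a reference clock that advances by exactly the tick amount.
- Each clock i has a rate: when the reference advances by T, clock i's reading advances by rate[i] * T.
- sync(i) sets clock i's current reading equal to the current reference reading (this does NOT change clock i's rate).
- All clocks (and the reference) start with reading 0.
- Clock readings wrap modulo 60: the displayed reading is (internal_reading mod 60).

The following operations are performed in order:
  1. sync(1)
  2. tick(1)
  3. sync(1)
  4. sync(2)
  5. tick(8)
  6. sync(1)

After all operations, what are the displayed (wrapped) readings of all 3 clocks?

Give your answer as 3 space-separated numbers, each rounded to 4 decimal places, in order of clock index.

After op 1 sync(1): ref=0.0000 raw=[0.0000 0.0000 0.0000]
After op 2 tick(1): ref=1.0000 raw=[1.2000 1.5000 1.2500]
After op 3 sync(1): ref=1.0000 raw=[1.2000 1.0000 1.2500]
After op 4 sync(2): ref=1.0000 raw=[1.2000 1.0000 1.0000]
After op 5 tick(8): ref=9.0000 raw=[10.8000 13.0000 11.0000]
After op 6 sync(1): ref=9.0000 raw=[10.8000 9.0000 11.0000]
Wrap final raw readings (mod 60): 10.8000 mod 60 = 10.8000; 9.0000 mod 60 = 9.0000; 11.0000 mod 60 = 11.0000

Answer: 10.8000 9.0000 11.0000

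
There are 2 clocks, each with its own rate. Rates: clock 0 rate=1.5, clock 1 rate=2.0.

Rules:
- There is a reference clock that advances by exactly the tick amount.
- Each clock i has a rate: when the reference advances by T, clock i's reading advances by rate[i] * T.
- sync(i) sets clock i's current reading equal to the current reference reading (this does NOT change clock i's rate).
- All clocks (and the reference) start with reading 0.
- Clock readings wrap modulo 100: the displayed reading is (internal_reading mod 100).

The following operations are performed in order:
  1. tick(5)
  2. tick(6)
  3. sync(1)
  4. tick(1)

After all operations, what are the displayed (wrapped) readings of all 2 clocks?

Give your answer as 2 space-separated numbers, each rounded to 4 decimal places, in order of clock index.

Answer: 18.0000 13.0000

Derivation:
After op 1 tick(5): ref=5.0000 raw=[7.5000 10.0000]
After op 2 tick(6): ref=11.0000 raw=[16.5000 22.0000]
After op 3 sync(1): ref=11.0000 raw=[16.5000 11.0000]
After op 4 tick(1): ref=12.0000 raw=[18.0000 13.0000]
Wrap final raw readings (mod 100): 18.0000 mod 100 = 18.0000; 13.0000 mod 100 = 13.0000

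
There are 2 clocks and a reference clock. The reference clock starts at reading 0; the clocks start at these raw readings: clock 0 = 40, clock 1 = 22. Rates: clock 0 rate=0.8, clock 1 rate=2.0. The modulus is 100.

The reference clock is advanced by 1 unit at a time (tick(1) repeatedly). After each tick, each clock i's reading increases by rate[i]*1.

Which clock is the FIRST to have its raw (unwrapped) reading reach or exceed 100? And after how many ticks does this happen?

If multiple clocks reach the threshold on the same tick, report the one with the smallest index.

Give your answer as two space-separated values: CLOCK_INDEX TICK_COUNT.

Answer: 1 39

Derivation:
clock 0: start=40, rate=0.8, needs 100-40 = 60; ticks = ceil(60/0.8) = ceil(75.0000) = 75; reading at tick 75 = 40 + 0.8*75 = 100.0000
clock 1: start=22, rate=2.0, needs 100-22 = 78; ticks = ceil(78/2.0) = ceil(39.0000) = 39; reading at tick 39 = 22 + 2.0*39 = 100.0000
Minimum tick count = 39; winners = [1]; smallest index = 1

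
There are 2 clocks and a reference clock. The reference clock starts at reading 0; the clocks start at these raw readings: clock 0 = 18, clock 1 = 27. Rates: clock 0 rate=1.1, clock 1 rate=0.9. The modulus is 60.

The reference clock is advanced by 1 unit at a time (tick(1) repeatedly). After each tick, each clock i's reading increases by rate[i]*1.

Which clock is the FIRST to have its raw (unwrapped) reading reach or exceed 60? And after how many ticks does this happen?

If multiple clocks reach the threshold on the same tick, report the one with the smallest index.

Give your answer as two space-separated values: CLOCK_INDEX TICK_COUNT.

clock 0: start=18, rate=1.1, needs 60-18 = 42; ticks = ceil(42/1.1) = ceil(38.1818) = 39; reading at tick 39 = 18 + 1.1*39 = 60.9000
clock 1: start=27, rate=0.9, needs 60-27 = 33; ticks = ceil(33/0.9) = ceil(36.6667) = 37; reading at tick 37 = 27 + 0.9*37 = 60.3000
Minimum tick count = 37; winners = [1]; smallest index = 1

Answer: 1 37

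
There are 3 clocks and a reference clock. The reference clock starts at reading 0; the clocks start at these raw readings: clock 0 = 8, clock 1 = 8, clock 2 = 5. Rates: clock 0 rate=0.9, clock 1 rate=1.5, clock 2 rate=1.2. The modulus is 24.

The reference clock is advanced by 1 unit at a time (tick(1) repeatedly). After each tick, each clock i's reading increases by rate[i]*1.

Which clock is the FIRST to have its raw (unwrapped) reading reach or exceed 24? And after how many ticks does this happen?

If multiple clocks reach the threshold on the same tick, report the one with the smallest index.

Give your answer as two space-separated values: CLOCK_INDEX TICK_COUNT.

Answer: 1 11

Derivation:
clock 0: start=8, rate=0.9, needs 24-8 = 16; ticks = ceil(16/0.9) = ceil(17.7778) = 18; reading at tick 18 = 8 + 0.9*18 = 24.2000
clock 1: start=8, rate=1.5, needs 24-8 = 16; ticks = ceil(16/1.5) = ceil(10.6667) = 11; reading at tick 11 = 8 + 1.5*11 = 24.5000
clock 2: start=5, rate=1.2, needs 24-5 = 19; ticks = ceil(19/1.2) = ceil(15.8333) = 16; reading at tick 16 = 5 + 1.2*16 = 24.2000
Minimum tick count = 11; winners = [1]; smallest index = 1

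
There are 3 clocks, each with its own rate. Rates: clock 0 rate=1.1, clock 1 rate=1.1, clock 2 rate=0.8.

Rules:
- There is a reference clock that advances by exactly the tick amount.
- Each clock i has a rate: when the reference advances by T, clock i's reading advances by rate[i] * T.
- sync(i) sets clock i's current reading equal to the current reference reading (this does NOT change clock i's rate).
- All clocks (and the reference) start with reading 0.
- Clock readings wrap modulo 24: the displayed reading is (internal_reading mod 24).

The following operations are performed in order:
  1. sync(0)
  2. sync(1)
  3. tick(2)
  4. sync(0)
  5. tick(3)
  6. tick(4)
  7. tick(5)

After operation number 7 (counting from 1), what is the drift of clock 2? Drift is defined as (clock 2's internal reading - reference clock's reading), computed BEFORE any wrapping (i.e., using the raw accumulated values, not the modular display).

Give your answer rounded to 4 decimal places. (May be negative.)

Answer: -2.8000

Derivation:
After op 1 sync(0): ref=0.0000 raw=[0.0000 0.0000 0.0000]
After op 2 sync(1): ref=0.0000 raw=[0.0000 0.0000 0.0000]
After op 3 tick(2): ref=2.0000 raw=[2.2000 2.2000 1.6000]
After op 4 sync(0): ref=2.0000 raw=[2.0000 2.2000 1.6000]
After op 5 tick(3): ref=5.0000 raw=[5.3000 5.5000 4.0000]
After op 6 tick(4): ref=9.0000 raw=[9.7000 9.9000 7.2000]
After op 7 tick(5): ref=14.0000 raw=[15.2000 15.4000 11.2000]
Drift of clock 2 after op 7: 11.2000 - 14.0000 = -2.8000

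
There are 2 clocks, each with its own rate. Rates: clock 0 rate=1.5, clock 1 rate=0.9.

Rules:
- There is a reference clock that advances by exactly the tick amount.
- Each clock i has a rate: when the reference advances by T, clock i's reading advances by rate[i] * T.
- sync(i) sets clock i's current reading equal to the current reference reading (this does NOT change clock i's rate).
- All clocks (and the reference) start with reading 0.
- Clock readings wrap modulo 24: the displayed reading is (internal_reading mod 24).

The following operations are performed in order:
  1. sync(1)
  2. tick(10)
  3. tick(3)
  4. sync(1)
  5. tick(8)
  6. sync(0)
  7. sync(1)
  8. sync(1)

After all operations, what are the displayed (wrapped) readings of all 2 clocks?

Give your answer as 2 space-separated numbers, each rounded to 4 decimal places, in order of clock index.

After op 1 sync(1): ref=0.0000 raw=[0.0000 0.0000]
After op 2 tick(10): ref=10.0000 raw=[15.0000 9.0000]
After op 3 tick(3): ref=13.0000 raw=[19.5000 11.7000]
After op 4 sync(1): ref=13.0000 raw=[19.5000 13.0000]
After op 5 tick(8): ref=21.0000 raw=[31.5000 20.2000]
After op 6 sync(0): ref=21.0000 raw=[21.0000 20.2000]
After op 7 sync(1): ref=21.0000 raw=[21.0000 21.0000]
After op 8 sync(1): ref=21.0000 raw=[21.0000 21.0000]
Wrap final raw readings (mod 24): 21.0000 mod 24 = 21.0000; 21.0000 mod 24 = 21.0000

Answer: 21.0000 21.0000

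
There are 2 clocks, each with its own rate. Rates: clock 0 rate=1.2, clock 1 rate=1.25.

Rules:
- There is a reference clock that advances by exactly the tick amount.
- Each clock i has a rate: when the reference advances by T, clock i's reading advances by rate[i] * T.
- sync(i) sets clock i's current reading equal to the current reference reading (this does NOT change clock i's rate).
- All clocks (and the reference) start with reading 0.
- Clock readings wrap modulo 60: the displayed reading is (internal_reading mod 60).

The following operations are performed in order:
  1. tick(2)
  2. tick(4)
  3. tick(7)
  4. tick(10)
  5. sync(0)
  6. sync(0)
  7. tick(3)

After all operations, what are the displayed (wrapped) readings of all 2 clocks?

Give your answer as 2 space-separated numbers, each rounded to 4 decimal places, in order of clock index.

Answer: 26.6000 32.5000

Derivation:
After op 1 tick(2): ref=2.0000 raw=[2.4000 2.5000]
After op 2 tick(4): ref=6.0000 raw=[7.2000 7.5000]
After op 3 tick(7): ref=13.0000 raw=[15.6000 16.2500]
After op 4 tick(10): ref=23.0000 raw=[27.6000 28.7500]
After op 5 sync(0): ref=23.0000 raw=[23.0000 28.7500]
After op 6 sync(0): ref=23.0000 raw=[23.0000 28.7500]
After op 7 tick(3): ref=26.0000 raw=[26.6000 32.5000]
Wrap final raw readings (mod 60): 26.6000 mod 60 = 26.6000; 32.5000 mod 60 = 32.5000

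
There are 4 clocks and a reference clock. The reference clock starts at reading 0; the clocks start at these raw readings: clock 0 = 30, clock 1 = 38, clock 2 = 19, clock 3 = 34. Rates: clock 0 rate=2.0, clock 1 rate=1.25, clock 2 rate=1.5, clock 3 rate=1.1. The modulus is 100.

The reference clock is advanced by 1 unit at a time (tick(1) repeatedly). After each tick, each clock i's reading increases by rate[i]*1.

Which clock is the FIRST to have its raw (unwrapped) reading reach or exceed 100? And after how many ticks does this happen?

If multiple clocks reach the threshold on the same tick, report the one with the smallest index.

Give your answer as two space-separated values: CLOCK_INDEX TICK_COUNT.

clock 0: start=30, rate=2.0, needs 100-30 = 70; ticks = ceil(70/2.0) = ceil(35.0000) = 35; reading at tick 35 = 30 + 2.0*35 = 100.0000
clock 1: start=38, rate=1.25, needs 100-38 = 62; ticks = ceil(62/1.25) = ceil(49.6000) = 50; reading at tick 50 = 38 + 1.25*50 = 100.5000
clock 2: start=19, rate=1.5, needs 100-19 = 81; ticks = ceil(81/1.5) = ceil(54.0000) = 54; reading at tick 54 = 19 + 1.5*54 = 100.0000
clock 3: start=34, rate=1.1, needs 100-34 = 66; ticks = ceil(66/1.1) = ceil(60.0000) = 60; reading at tick 60 = 34 + 1.1*60 = 100.0000
Minimum tick count = 35; winners = [0]; smallest index = 0

Answer: 0 35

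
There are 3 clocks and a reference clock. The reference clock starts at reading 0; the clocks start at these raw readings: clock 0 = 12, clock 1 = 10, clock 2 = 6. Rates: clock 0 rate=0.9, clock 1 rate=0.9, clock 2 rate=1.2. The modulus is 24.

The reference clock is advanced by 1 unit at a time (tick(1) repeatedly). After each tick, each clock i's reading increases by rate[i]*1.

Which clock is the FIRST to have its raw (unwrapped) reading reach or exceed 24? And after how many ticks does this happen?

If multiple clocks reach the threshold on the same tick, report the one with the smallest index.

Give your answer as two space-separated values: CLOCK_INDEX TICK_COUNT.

Answer: 0 14

Derivation:
clock 0: start=12, rate=0.9, needs 24-12 = 12; ticks = ceil(12/0.9) = ceil(13.3333) = 14; reading at tick 14 = 12 + 0.9*14 = 24.6000
clock 1: start=10, rate=0.9, needs 24-10 = 14; ticks = ceil(14/0.9) = ceil(15.5556) = 16; reading at tick 16 = 10 + 0.9*16 = 24.4000
clock 2: start=6, rate=1.2, needs 24-6 = 18; ticks = ceil(18/1.2) = ceil(15.0000) = 15; reading at tick 15 = 6 + 1.2*15 = 24.0000
Minimum tick count = 14; winners = [0]; smallest index = 0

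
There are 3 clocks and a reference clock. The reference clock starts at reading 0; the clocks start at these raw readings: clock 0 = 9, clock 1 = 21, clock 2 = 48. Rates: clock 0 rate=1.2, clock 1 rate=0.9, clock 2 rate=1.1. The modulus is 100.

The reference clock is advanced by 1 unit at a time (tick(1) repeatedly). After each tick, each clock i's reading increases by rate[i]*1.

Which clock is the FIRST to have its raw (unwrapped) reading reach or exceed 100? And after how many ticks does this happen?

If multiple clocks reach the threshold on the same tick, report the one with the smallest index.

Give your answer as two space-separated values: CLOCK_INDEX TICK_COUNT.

clock 0: start=9, rate=1.2, needs 100-9 = 91; ticks = ceil(91/1.2) = ceil(75.8333) = 76; reading at tick 76 = 9 + 1.2*76 = 100.2000
clock 1: start=21, rate=0.9, needs 100-21 = 79; ticks = ceil(79/0.9) = ceil(87.7778) = 88; reading at tick 88 = 21 + 0.9*88 = 100.2000
clock 2: start=48, rate=1.1, needs 100-48 = 52; ticks = ceil(52/1.1) = ceil(47.2727) = 48; reading at tick 48 = 48 + 1.1*48 = 100.8000
Minimum tick count = 48; winners = [2]; smallest index = 2

Answer: 2 48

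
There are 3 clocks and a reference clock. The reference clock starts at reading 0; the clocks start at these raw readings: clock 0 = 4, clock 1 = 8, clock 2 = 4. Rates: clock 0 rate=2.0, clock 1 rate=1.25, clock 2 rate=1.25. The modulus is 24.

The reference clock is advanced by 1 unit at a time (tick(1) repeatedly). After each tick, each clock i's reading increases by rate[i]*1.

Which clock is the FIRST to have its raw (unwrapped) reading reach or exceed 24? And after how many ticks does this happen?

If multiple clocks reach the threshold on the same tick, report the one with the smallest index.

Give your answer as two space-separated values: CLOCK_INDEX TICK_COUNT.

Answer: 0 10

Derivation:
clock 0: start=4, rate=2.0, needs 24-4 = 20; ticks = ceil(20/2.0) = ceil(10.0000) = 10; reading at tick 10 = 4 + 2.0*10 = 24.0000
clock 1: start=8, rate=1.25, needs 24-8 = 16; ticks = ceil(16/1.25) = ceil(12.8000) = 13; reading at tick 13 = 8 + 1.25*13 = 24.2500
clock 2: start=4, rate=1.25, needs 24-4 = 20; ticks = ceil(20/1.25) = ceil(16.0000) = 16; reading at tick 16 = 4 + 1.25*16 = 24.0000
Minimum tick count = 10; winners = [0]; smallest index = 0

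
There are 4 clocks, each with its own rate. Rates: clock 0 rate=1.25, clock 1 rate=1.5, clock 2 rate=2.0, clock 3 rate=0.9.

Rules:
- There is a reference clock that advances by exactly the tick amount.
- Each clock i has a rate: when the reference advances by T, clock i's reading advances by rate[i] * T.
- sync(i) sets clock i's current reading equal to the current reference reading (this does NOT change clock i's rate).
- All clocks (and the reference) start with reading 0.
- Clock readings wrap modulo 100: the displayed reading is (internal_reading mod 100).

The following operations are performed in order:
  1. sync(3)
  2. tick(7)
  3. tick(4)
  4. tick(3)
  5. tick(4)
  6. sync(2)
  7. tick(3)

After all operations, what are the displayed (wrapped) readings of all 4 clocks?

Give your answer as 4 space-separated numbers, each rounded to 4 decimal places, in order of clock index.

Answer: 26.2500 31.5000 24.0000 18.9000

Derivation:
After op 1 sync(3): ref=0.0000 raw=[0.0000 0.0000 0.0000 0.0000]
After op 2 tick(7): ref=7.0000 raw=[8.7500 10.5000 14.0000 6.3000]
After op 3 tick(4): ref=11.0000 raw=[13.7500 16.5000 22.0000 9.9000]
After op 4 tick(3): ref=14.0000 raw=[17.5000 21.0000 28.0000 12.6000]
After op 5 tick(4): ref=18.0000 raw=[22.5000 27.0000 36.0000 16.2000]
After op 6 sync(2): ref=18.0000 raw=[22.5000 27.0000 18.0000 16.2000]
After op 7 tick(3): ref=21.0000 raw=[26.2500 31.5000 24.0000 18.9000]
Wrap final raw readings (mod 100): 26.2500 mod 100 = 26.2500; 31.5000 mod 100 = 31.5000; 24.0000 mod 100 = 24.0000; 18.9000 mod 100 = 18.9000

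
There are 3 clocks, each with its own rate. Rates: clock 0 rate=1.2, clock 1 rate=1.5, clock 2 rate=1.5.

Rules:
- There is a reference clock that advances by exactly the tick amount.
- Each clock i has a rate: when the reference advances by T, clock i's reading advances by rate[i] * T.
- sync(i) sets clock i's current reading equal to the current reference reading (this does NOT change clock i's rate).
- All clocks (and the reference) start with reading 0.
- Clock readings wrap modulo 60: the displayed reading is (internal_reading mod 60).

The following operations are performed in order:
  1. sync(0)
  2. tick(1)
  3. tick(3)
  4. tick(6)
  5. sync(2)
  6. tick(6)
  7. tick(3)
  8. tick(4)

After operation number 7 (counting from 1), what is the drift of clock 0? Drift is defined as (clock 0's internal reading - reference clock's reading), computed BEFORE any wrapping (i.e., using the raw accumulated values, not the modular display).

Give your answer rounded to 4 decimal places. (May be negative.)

After op 1 sync(0): ref=0.0000 raw=[0.0000 0.0000 0.0000]
After op 2 tick(1): ref=1.0000 raw=[1.2000 1.5000 1.5000]
After op 3 tick(3): ref=4.0000 raw=[4.8000 6.0000 6.0000]
After op 4 tick(6): ref=10.0000 raw=[12.0000 15.0000 15.0000]
After op 5 sync(2): ref=10.0000 raw=[12.0000 15.0000 10.0000]
After op 6 tick(6): ref=16.0000 raw=[19.2000 24.0000 19.0000]
After op 7 tick(3): ref=19.0000 raw=[22.8000 28.5000 23.5000]
Drift of clock 0 after op 7: 22.8000 - 19.0000 = 3.8000

Answer: 3.8000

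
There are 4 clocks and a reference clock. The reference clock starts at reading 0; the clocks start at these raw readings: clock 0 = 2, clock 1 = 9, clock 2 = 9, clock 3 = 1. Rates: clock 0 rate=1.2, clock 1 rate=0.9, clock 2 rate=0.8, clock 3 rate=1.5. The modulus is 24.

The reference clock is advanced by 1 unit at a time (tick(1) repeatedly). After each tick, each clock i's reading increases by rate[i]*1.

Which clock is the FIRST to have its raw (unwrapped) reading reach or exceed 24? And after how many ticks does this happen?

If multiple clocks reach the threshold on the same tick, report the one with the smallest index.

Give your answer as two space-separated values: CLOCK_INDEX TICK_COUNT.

clock 0: start=2, rate=1.2, needs 24-2 = 22; ticks = ceil(22/1.2) = ceil(18.3333) = 19; reading at tick 19 = 2 + 1.2*19 = 24.8000
clock 1: start=9, rate=0.9, needs 24-9 = 15; ticks = ceil(15/0.9) = ceil(16.6667) = 17; reading at tick 17 = 9 + 0.9*17 = 24.3000
clock 2: start=9, rate=0.8, needs 24-9 = 15; ticks = ceil(15/0.8) = ceil(18.7500) = 19; reading at tick 19 = 9 + 0.8*19 = 24.2000
clock 3: start=1, rate=1.5, needs 24-1 = 23; ticks = ceil(23/1.5) = ceil(15.3333) = 16; reading at tick 16 = 1 + 1.5*16 = 25.0000
Minimum tick count = 16; winners = [3]; smallest index = 3

Answer: 3 16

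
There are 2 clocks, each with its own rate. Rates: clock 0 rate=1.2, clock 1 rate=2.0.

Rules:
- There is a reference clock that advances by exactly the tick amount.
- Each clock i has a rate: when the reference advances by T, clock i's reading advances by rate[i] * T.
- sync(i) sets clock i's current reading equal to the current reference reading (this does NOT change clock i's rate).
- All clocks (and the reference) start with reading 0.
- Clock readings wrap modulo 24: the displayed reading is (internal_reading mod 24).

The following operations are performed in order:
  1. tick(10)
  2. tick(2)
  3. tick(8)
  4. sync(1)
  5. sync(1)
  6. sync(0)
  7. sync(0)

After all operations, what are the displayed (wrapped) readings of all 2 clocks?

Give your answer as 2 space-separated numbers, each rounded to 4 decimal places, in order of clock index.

Answer: 20.0000 20.0000

Derivation:
After op 1 tick(10): ref=10.0000 raw=[12.0000 20.0000]
After op 2 tick(2): ref=12.0000 raw=[14.4000 24.0000]
After op 3 tick(8): ref=20.0000 raw=[24.0000 40.0000]
After op 4 sync(1): ref=20.0000 raw=[24.0000 20.0000]
After op 5 sync(1): ref=20.0000 raw=[24.0000 20.0000]
After op 6 sync(0): ref=20.0000 raw=[20.0000 20.0000]
After op 7 sync(0): ref=20.0000 raw=[20.0000 20.0000]
Wrap final raw readings (mod 24): 20.0000 mod 24 = 20.0000; 20.0000 mod 24 = 20.0000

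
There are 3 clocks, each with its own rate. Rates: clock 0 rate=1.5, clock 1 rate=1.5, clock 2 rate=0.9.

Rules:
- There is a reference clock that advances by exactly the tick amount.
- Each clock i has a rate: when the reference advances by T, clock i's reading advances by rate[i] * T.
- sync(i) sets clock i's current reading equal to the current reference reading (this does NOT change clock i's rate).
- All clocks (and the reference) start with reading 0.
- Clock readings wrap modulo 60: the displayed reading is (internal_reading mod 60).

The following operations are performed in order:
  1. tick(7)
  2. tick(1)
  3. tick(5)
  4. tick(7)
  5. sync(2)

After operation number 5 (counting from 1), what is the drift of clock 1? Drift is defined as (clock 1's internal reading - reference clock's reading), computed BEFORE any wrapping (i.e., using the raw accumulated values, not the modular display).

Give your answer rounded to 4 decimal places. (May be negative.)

Answer: 10.0000

Derivation:
After op 1 tick(7): ref=7.0000 raw=[10.5000 10.5000 6.3000]
After op 2 tick(1): ref=8.0000 raw=[12.0000 12.0000 7.2000]
After op 3 tick(5): ref=13.0000 raw=[19.5000 19.5000 11.7000]
After op 4 tick(7): ref=20.0000 raw=[30.0000 30.0000 18.0000]
After op 5 sync(2): ref=20.0000 raw=[30.0000 30.0000 20.0000]
Drift of clock 1 after op 5: 30.0000 - 20.0000 = 10.0000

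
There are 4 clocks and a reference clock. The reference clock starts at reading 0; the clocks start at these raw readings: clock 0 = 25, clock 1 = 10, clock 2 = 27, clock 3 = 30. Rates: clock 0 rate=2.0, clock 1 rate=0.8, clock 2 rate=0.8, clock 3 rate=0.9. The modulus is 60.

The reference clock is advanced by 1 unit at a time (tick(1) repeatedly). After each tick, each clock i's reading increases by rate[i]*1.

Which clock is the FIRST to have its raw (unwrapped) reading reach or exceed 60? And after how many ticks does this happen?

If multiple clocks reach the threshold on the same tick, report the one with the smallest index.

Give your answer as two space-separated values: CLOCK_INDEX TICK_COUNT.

Answer: 0 18

Derivation:
clock 0: start=25, rate=2.0, needs 60-25 = 35; ticks = ceil(35/2.0) = ceil(17.5000) = 18; reading at tick 18 = 25 + 2.0*18 = 61.0000
clock 1: start=10, rate=0.8, needs 60-10 = 50; ticks = ceil(50/0.8) = ceil(62.5000) = 63; reading at tick 63 = 10 + 0.8*63 = 60.4000
clock 2: start=27, rate=0.8, needs 60-27 = 33; ticks = ceil(33/0.8) = ceil(41.2500) = 42; reading at tick 42 = 27 + 0.8*42 = 60.6000
clock 3: start=30, rate=0.9, needs 60-30 = 30; ticks = ceil(30/0.9) = ceil(33.3333) = 34; reading at tick 34 = 30 + 0.9*34 = 60.6000
Minimum tick count = 18; winners = [0]; smallest index = 0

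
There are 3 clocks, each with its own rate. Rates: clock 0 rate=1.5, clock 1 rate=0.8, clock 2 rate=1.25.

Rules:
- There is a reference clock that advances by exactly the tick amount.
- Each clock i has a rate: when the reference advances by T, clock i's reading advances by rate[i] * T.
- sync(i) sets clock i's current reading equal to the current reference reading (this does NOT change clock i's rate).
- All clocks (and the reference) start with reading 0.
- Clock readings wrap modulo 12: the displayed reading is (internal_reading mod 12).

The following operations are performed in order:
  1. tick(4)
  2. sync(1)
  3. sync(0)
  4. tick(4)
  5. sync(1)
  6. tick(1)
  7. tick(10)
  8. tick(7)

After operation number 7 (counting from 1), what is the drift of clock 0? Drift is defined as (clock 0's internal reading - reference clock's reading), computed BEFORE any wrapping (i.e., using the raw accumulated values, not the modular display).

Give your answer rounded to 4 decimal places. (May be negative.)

Answer: 7.5000

Derivation:
After op 1 tick(4): ref=4.0000 raw=[6.0000 3.2000 5.0000]
After op 2 sync(1): ref=4.0000 raw=[6.0000 4.0000 5.0000]
After op 3 sync(0): ref=4.0000 raw=[4.0000 4.0000 5.0000]
After op 4 tick(4): ref=8.0000 raw=[10.0000 7.2000 10.0000]
After op 5 sync(1): ref=8.0000 raw=[10.0000 8.0000 10.0000]
After op 6 tick(1): ref=9.0000 raw=[11.5000 8.8000 11.2500]
After op 7 tick(10): ref=19.0000 raw=[26.5000 16.8000 23.7500]
Drift of clock 0 after op 7: 26.5000 - 19.0000 = 7.5000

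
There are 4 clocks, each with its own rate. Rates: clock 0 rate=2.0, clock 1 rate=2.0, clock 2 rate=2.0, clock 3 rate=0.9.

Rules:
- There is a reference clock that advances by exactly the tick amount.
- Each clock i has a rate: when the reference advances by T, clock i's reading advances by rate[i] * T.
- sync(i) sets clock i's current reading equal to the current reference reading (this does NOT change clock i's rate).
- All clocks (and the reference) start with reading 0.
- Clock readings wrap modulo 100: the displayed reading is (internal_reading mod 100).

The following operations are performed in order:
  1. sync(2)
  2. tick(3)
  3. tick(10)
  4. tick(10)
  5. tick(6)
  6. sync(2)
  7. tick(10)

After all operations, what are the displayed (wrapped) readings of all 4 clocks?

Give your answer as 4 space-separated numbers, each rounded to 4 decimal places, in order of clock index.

Answer: 78.0000 78.0000 49.0000 35.1000

Derivation:
After op 1 sync(2): ref=0.0000 raw=[0.0000 0.0000 0.0000 0.0000]
After op 2 tick(3): ref=3.0000 raw=[6.0000 6.0000 6.0000 2.7000]
After op 3 tick(10): ref=13.0000 raw=[26.0000 26.0000 26.0000 11.7000]
After op 4 tick(10): ref=23.0000 raw=[46.0000 46.0000 46.0000 20.7000]
After op 5 tick(6): ref=29.0000 raw=[58.0000 58.0000 58.0000 26.1000]
After op 6 sync(2): ref=29.0000 raw=[58.0000 58.0000 29.0000 26.1000]
After op 7 tick(10): ref=39.0000 raw=[78.0000 78.0000 49.0000 35.1000]
Wrap final raw readings (mod 100): 78.0000 mod 100 = 78.0000; 78.0000 mod 100 = 78.0000; 49.0000 mod 100 = 49.0000; 35.1000 mod 100 = 35.1000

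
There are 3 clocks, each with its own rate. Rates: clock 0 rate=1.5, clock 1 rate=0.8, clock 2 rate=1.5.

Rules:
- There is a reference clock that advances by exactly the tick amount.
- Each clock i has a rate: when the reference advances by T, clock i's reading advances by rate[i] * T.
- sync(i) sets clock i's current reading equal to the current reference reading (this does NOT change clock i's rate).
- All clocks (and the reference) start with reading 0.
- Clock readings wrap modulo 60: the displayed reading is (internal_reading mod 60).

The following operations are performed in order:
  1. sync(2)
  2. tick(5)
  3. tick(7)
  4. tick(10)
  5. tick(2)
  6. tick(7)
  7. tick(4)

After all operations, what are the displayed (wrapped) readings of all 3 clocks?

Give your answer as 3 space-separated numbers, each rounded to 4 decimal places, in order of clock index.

Answer: 52.5000 28.0000 52.5000

Derivation:
After op 1 sync(2): ref=0.0000 raw=[0.0000 0.0000 0.0000]
After op 2 tick(5): ref=5.0000 raw=[7.5000 4.0000 7.5000]
After op 3 tick(7): ref=12.0000 raw=[18.0000 9.6000 18.0000]
After op 4 tick(10): ref=22.0000 raw=[33.0000 17.6000 33.0000]
After op 5 tick(2): ref=24.0000 raw=[36.0000 19.2000 36.0000]
After op 6 tick(7): ref=31.0000 raw=[46.5000 24.8000 46.5000]
After op 7 tick(4): ref=35.0000 raw=[52.5000 28.0000 52.5000]
Wrap final raw readings (mod 60): 52.5000 mod 60 = 52.5000; 28.0000 mod 60 = 28.0000; 52.5000 mod 60 = 52.5000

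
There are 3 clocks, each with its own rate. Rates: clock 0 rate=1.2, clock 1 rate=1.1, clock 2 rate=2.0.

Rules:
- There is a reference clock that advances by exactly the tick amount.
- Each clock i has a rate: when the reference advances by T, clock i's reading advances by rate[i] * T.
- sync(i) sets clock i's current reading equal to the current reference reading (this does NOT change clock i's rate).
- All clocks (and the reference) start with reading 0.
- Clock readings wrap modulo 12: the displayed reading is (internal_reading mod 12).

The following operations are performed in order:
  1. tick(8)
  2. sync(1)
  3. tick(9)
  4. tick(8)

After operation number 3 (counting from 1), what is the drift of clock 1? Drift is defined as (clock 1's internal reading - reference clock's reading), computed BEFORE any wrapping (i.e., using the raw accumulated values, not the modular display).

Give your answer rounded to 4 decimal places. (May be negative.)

After op 1 tick(8): ref=8.0000 raw=[9.6000 8.8000 16.0000]
After op 2 sync(1): ref=8.0000 raw=[9.6000 8.0000 16.0000]
After op 3 tick(9): ref=17.0000 raw=[20.4000 17.9000 34.0000]
Drift of clock 1 after op 3: 17.9000 - 17.0000 = 0.9000

Answer: 0.9000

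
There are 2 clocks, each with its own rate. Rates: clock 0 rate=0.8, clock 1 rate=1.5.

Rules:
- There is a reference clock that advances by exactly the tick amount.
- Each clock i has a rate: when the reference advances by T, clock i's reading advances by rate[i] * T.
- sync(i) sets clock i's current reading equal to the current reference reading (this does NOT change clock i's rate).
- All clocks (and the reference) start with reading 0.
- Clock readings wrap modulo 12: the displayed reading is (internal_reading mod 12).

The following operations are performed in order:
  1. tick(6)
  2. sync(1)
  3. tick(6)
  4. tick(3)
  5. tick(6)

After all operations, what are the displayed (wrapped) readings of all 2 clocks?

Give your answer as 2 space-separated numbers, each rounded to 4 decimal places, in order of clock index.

Answer: 4.8000 4.5000

Derivation:
After op 1 tick(6): ref=6.0000 raw=[4.8000 9.0000]
After op 2 sync(1): ref=6.0000 raw=[4.8000 6.0000]
After op 3 tick(6): ref=12.0000 raw=[9.6000 15.0000]
After op 4 tick(3): ref=15.0000 raw=[12.0000 19.5000]
After op 5 tick(6): ref=21.0000 raw=[16.8000 28.5000]
Wrap final raw readings (mod 12): 16.8000 mod 12 = 4.8000; 28.5000 mod 12 = 4.5000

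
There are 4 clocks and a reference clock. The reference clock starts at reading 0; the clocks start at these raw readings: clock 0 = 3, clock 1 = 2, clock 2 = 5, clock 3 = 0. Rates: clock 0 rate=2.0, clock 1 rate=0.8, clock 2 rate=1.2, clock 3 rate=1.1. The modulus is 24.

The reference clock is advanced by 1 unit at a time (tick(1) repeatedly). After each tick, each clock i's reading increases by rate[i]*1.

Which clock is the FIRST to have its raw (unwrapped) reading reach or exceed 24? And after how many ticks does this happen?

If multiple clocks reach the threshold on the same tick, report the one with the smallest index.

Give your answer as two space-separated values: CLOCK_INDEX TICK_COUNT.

Answer: 0 11

Derivation:
clock 0: start=3, rate=2.0, needs 24-3 = 21; ticks = ceil(21/2.0) = ceil(10.5000) = 11; reading at tick 11 = 3 + 2.0*11 = 25.0000
clock 1: start=2, rate=0.8, needs 24-2 = 22; ticks = ceil(22/0.8) = ceil(27.5000) = 28; reading at tick 28 = 2 + 0.8*28 = 24.4000
clock 2: start=5, rate=1.2, needs 24-5 = 19; ticks = ceil(19/1.2) = ceil(15.8333) = 16; reading at tick 16 = 5 + 1.2*16 = 24.2000
clock 3: start=0, rate=1.1, needs 24-0 = 24; ticks = ceil(24/1.1) = ceil(21.8182) = 22; reading at tick 22 = 0 + 1.1*22 = 24.2000
Minimum tick count = 11; winners = [0]; smallest index = 0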